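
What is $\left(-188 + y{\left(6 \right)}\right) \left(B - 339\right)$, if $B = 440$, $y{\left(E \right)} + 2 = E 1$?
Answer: $-18584$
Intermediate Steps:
$y{\left(E \right)} = -2 + E$ ($y{\left(E \right)} = -2 + E 1 = -2 + E$)
$\left(-188 + y{\left(6 \right)}\right) \left(B - 339\right) = \left(-188 + \left(-2 + 6\right)\right) \left(440 - 339\right) = \left(-188 + 4\right) 101 = \left(-184\right) 101 = -18584$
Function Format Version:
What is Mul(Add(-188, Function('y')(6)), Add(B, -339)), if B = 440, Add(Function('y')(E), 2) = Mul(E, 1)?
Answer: -18584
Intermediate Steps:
Function('y')(E) = Add(-2, E) (Function('y')(E) = Add(-2, Mul(E, 1)) = Add(-2, E))
Mul(Add(-188, Function('y')(6)), Add(B, -339)) = Mul(Add(-188, Add(-2, 6)), Add(440, -339)) = Mul(Add(-188, 4), 101) = Mul(-184, 101) = -18584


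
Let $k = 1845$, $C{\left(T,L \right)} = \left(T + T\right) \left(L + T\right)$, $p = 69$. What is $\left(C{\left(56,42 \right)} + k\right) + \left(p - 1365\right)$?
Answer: $11525$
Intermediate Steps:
$C{\left(T,L \right)} = 2 T \left(L + T\right)$
$\left(C{\left(56,42 \right)} + k\right) + \left(p - 1365\right) = \left(2 \cdot 56 \left(42 + 56\right) + 1845\right) + \left(69 - 1365\right) = \left(2 \cdot 56 \cdot 98 + 1845\right) + \left(69 - 1365\right) = \left(10976 + 1845\right) - 1296 = 12821 - 1296 = 11525$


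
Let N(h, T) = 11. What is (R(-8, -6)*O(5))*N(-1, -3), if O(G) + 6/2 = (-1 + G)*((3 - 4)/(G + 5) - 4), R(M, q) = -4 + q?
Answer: 2134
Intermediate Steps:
O(G) = -3 + (-1 + G)*(-4 - 1/(5 + G)) (O(G) = -3 + (-1 + G)*((3 - 4)/(G + 5) - 4) = -3 + (-1 + G)*(-1/(5 + G) - 4) = -3 + (-1 + G)*(-4 - 1/(5 + G)))
(R(-8, -6)*O(5))*N(-1, -3) = ((-4 - 6)*(2*(3 - 10*5 - 2*5²)/(5 + 5)))*11 = -20*(3 - 50 - 2*25)/10*11 = -20*(3 - 50 - 50)/10*11 = -20*(-97)/10*11 = -10*(-97/5)*11 = 194*11 = 2134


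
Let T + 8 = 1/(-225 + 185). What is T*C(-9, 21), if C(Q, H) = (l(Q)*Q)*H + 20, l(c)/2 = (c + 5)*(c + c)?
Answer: 2182479/10 ≈ 2.1825e+5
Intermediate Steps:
l(c) = 4*c*(5 + c) (l(c) = 2*((c + 5)*(c + c)) = 2*((5 + c)*(2*c)) = 2*(2*c*(5 + c)) = 4*c*(5 + c))
T = -321/40 (T = -8 + 1/(-225 + 185) = -8 + 1/(-40) = -8 - 1/40 = -321/40 ≈ -8.0250)
C(Q, H) = 20 + 4*H*Q**2*(5 + Q) (C(Q, H) = ((4*Q*(5 + Q))*Q)*H + 20 = (4*Q**2*(5 + Q))*H + 20 = 4*H*Q**2*(5 + Q) + 20 = 20 + 4*H*Q**2*(5 + Q))
T*C(-9, 21) = -321*(20 + 4*21*(-9)**2*(5 - 9))/40 = -321*(20 + 4*21*81*(-4))/40 = -321*(20 - 27216)/40 = -321/40*(-27196) = 2182479/10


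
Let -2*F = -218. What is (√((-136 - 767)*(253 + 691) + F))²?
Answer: -852323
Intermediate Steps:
F = 109 (F = -½*(-218) = 109)
(√((-136 - 767)*(253 + 691) + F))² = (√((-136 - 767)*(253 + 691) + 109))² = (√(-903*944 + 109))² = (√(-852432 + 109))² = (√(-852323))² = (I*√852323)² = -852323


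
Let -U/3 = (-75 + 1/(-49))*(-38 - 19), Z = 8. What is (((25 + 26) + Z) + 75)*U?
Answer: -84231864/49 ≈ -1.7190e+6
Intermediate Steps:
U = -628596/49 (U = -3*(-75 + 1/(-49))*(-38 - 19) = -3*(-75 - 1/49)*(-57) = -(-11028)*(-57)/49 = -3*209532/49 = -628596/49 ≈ -12828.)
(((25 + 26) + Z) + 75)*U = (((25 + 26) + 8) + 75)*(-628596/49) = ((51 + 8) + 75)*(-628596/49) = (59 + 75)*(-628596/49) = 134*(-628596/49) = -84231864/49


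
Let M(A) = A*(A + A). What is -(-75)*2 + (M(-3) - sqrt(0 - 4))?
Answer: 168 - 2*I ≈ 168.0 - 2.0*I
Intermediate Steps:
M(A) = 2*A**2 (M(A) = A*(2*A) = 2*A**2)
-(-75)*2 + (M(-3) - sqrt(0 - 4)) = -(-75)*2 + (2*(-3)**2 - sqrt(0 - 4)) = -15*(-10) + (2*9 - sqrt(-4)) = 150 + (18 - 2*I) = 168 - 2*I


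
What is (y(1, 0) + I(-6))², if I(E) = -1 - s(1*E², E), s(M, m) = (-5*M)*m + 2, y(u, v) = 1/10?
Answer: 117267241/100 ≈ 1.1727e+6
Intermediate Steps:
y(u, v) = ⅒
s(M, m) = 2 - 5*M*m (s(M, m) = -5*M*m + 2 = 2 - 5*M*m)
I(E) = -3 + 5*E³ (I(E) = -1 - (2 - 5*1*E²*E) = -1 - (2 - 5*E²*E) = -1 - (2 - 5*E³) = -1 + (-2 + 5*E³) = -3 + 5*E³)
(y(1, 0) + I(-6))² = (⅒ + (-3 + 5*(-6)³))² = (⅒ + (-3 + 5*(-216)))² = (⅒ + (-3 - 1080))² = (⅒ - 1083)² = (-10829/10)² = 117267241/100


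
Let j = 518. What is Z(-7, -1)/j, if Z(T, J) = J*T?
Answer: 1/74 ≈ 0.013514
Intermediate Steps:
Z(-7, -1)/j = -1*(-7)/518 = 7*(1/518) = 1/74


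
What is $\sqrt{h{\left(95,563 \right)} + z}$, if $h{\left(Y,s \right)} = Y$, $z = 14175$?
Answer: $\sqrt{14270} \approx 119.46$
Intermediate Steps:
$\sqrt{h{\left(95,563 \right)} + z} = \sqrt{95 + 14175} = \sqrt{14270}$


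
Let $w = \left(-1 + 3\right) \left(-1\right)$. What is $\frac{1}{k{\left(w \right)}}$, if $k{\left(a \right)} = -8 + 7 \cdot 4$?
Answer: $\frac{1}{20} \approx 0.05$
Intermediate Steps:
$w = -2$ ($w = 2 \left(-1\right) = -2$)
$k{\left(a \right)} = 20$ ($k{\left(a \right)} = -8 + 28 = 20$)
$\frac{1}{k{\left(w \right)}} = \frac{1}{20}$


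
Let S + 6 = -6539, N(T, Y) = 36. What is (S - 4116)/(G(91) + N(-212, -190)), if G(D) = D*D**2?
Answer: -10661/753607 ≈ -0.014147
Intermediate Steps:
G(D) = D**3
S = -6545 (S = -6 - 6539 = -6545)
(S - 4116)/(G(91) + N(-212, -190)) = (-6545 - 4116)/(91**3 + 36) = -10661/(753571 + 36) = -10661/753607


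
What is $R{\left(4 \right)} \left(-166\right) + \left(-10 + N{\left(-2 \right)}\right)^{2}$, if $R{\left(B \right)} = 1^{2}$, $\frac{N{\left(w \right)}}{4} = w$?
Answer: $158$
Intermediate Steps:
$N{\left(w \right)} = 4 w$
$R{\left(B \right)} = 1$
$R{\left(4 \right)} \left(-166\right) + \left(-10 + N{\left(-2 \right)}\right)^{2} = 1 \left(-166\right) + \left(-10 + 4 \left(-2\right)\right)^{2} = -166 + \left(-10 - 8\right)^{2} = -166 + \left(-18\right)^{2} = -166 + 324 = 158$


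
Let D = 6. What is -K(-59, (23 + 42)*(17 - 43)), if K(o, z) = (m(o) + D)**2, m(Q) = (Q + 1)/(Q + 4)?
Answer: -150544/3025 ≈ -49.767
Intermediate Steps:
m(Q) = (1 + Q)/(4 + Q)
K(o, z) = (6 + (1 + o)/(4 + o))**2 (K(o, z) = ((1 + o)/(4 + o) + 6)**2 = (6 + (1 + o)/(4 + o))**2)
-K(-59, (23 + 42)*(17 - 43)) = -(25 + 7*(-59))**2/(4 - 59)**2 = -(25 - 413)**2/(-55)**2 = -(-388)**2/3025 = -150544/3025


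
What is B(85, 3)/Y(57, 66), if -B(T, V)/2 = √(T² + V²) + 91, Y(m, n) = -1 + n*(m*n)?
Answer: -182/248291 - 2*√7234/248291 ≈ -0.0014181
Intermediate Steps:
Y(m, n) = -1 + m*n²
B(T, V) = -182 - 2*√(T² + V²) (B(T, V) = -2*(√(T² + V²) + 91) = -2*(91 + √(T² + V²)) = -182 - 2*√(T² + V²))
B(85, 3)/Y(57, 66) = (-182 - 2*√(85² + 3²))/(-1 + 57*66²) = (-182 - 2*√(7225 + 9))/(-1 + 57*4356) = (-182 - 2*√7234)/(-1 + 248292) = (-182 - 2*√7234)/248291 = (-182 - 2*√7234)*(1/248291) = -182/248291 - 2*√7234/248291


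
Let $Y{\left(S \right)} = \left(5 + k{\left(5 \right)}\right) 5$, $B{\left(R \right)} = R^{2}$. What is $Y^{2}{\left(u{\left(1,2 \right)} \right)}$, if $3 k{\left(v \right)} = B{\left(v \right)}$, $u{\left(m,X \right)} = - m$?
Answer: $\frac{40000}{9} \approx 4444.4$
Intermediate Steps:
$k{\left(v \right)} = \frac{v^{2}}{3}$
$Y{\left(S \right)} = \frac{200}{3}$ ($Y{\left(S \right)} = \left(5 + \frac{5^{2}}{3}\right) 5 = \left(5 + \frac{1}{3} \cdot 25\right) 5 = \left(5 + \frac{25}{3}\right) 5 = \frac{40}{3} \cdot 5 = \frac{200}{3}$)
$Y^{2}{\left(u{\left(1,2 \right)} \right)} = \left(\frac{200}{3}\right)^{2} = \frac{40000}{9}$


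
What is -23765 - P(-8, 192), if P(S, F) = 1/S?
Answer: -190119/8 ≈ -23765.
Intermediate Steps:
-23765 - P(-8, 192) = -23765 - 1/(-8) = -23765 - 1*(-1/8) = -23765 + 1/8 = -190119/8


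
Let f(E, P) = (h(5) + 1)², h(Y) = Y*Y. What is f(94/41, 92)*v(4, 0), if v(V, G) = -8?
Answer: -5408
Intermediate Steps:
h(Y) = Y²
f(E, P) = 676 (f(E, P) = (5² + 1)² = (25 + 1)² = 26² = 676)
f(94/41, 92)*v(4, 0) = 676*(-8) = -5408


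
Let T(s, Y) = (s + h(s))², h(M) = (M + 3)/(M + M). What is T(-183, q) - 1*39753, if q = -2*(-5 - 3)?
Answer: -23977224/3721 ≈ -6443.8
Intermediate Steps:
q = 16 (q = -2*(-8) = 16)
h(M) = (3 + M)/(2*M) (h(M) = (3 + M)/((2*M)) = (3 + M)*(1/(2*M)) = (3 + M)/(2*M))
T(s, Y) = (s + (3 + s)/(2*s))²
T(-183, q) - 1*39753 = (¼)*(3 - 183 + 2*(-183)²)²/(-183)² - 1*39753 = (¼)*(1/33489)*(3 - 183 + 2*33489)² - 39753 = (¼)*(1/33489)*(3 - 183 + 66978)² - 39753 = (¼)*(1/33489)*66798² - 39753 = (¼)*(1/33489)*4461972804 - 39753 = 123943689/3721 - 39753 = -23977224/3721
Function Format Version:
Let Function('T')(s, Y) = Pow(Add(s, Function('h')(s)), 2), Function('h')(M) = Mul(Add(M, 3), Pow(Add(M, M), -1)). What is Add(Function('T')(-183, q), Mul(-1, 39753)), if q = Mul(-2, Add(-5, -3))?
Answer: Rational(-23977224, 3721) ≈ -6443.8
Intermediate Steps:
q = 16 (q = Mul(-2, -8) = 16)
Function('h')(M) = Mul(Rational(1, 2), Pow(M, -1), Add(3, M)) (Function('h')(M) = Mul(Add(3, M), Pow(Mul(2, M), -1)) = Mul(Add(3, M), Mul(Rational(1, 2), Pow(M, -1))) = Mul(Rational(1, 2), Pow(M, -1), Add(3, M)))
Function('T')(s, Y) = Pow(Add(s, Mul(Rational(1, 2), Pow(s, -1), Add(3, s))), 2)
Add(Function('T')(-183, q), Mul(-1, 39753)) = Add(Mul(Rational(1, 4), Pow(-183, -2), Pow(Add(3, -183, Mul(2, Pow(-183, 2))), 2)), Mul(-1, 39753)) = Add(Mul(Rational(1, 4), Rational(1, 33489), Pow(Add(3, -183, Mul(2, 33489)), 2)), -39753) = Add(Mul(Rational(1, 4), Rational(1, 33489), Pow(Add(3, -183, 66978), 2)), -39753) = Add(Mul(Rational(1, 4), Rational(1, 33489), Pow(66798, 2)), -39753) = Add(Mul(Rational(1, 4), Rational(1, 33489), 4461972804), -39753) = Add(Rational(123943689, 3721), -39753) = Rational(-23977224, 3721)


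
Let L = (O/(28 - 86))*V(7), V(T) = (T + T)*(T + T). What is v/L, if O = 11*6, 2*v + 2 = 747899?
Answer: -7229671/4312 ≈ -1676.6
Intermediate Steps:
v = 747897/2 (v = -1 + (1/2)*747899 = -1 + 747899/2 = 747897/2 ≈ 3.7395e+5)
V(T) = 4*T**2 (V(T) = (2*T)*(2*T) = 4*T**2)
O = 66
L = -6468/29 (L = (66/(28 - 86))*(4*7**2) = (66/(-58))*(4*49) = -1/58*66*196 = -33/29*196 = -6468/29 ≈ -223.03)
v/L = 747897/(2*(-6468/29)) = (747897/2)*(-29/6468) = -7229671/4312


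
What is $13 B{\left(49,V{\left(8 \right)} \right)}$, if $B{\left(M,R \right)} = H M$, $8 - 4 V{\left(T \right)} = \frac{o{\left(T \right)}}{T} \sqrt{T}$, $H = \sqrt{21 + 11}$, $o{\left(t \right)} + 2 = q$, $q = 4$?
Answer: $2548 \sqrt{2} \approx 3603.4$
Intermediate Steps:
$o{\left(t \right)} = 2$ ($o{\left(t \right)} = -2 + 4 = 2$)
$H = 4 \sqrt{2}$ ($H = \sqrt{32} = 4 \sqrt{2} \approx 5.6569$)
$V{\left(T \right)} = 2 - \frac{1}{2 \sqrt{T}}$ ($V{\left(T \right)} = 2 - \frac{\frac{2}{T} \sqrt{T}}{4} = 2 - \frac{2 \frac{1}{\sqrt{T}}}{4} = 2 - \frac{1}{2 \sqrt{T}}$)
$B{\left(M,R \right)} = 4 M \sqrt{2}$ ($B{\left(M,R \right)} = 4 \sqrt{2} M = 4 M \sqrt{2}$)
$13 B{\left(49,V{\left(8 \right)} \right)} = 13 \cdot 4 \cdot 49 \sqrt{2} = 13 \cdot 196 \sqrt{2} = 2548 \sqrt{2}$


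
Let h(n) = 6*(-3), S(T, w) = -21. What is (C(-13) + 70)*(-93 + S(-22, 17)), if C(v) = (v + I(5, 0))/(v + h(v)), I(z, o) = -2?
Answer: -249090/31 ≈ -8035.2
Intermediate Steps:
h(n) = -18
C(v) = (-2 + v)/(-18 + v) (C(v) = (v - 2)/(v - 18) = (-2 + v)/(-18 + v))
(C(-13) + 70)*(-93 + S(-22, 17)) = ((-2 - 13)/(-18 - 13) + 70)*(-93 - 21) = (-15/(-31) + 70)*(-114) = (-1/31*(-15) + 70)*(-114) = (15/31 + 70)*(-114) = (2185/31)*(-114) = -249090/31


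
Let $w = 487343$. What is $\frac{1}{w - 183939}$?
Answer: $\frac{1}{303404} \approx 3.2959 \cdot 10^{-6}$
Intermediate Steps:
$\frac{1}{w - 183939} = \frac{1}{487343 - 183939} = \frac{1}{303404}$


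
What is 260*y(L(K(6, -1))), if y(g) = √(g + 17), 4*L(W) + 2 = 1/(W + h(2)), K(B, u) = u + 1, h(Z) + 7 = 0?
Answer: 130*√3227/7 ≈ 1055.0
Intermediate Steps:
h(Z) = -7 (h(Z) = -7 + 0 = -7)
K(B, u) = 1 + u
L(W) = -½ + 1/(4*(-7 + W)) (L(W) = -½ + 1/(4*(W - 7)) = -½ + 1/(4*(-7 + W)))
y(g) = √(17 + g)
260*y(L(K(6, -1))) = 260*√(17 + (15 - 2*(1 - 1))/(4*(-7 + (1 - 1)))) = 260*√(17 + (15 - 2*0)/(4*(-7 + 0))) = 260*√(17 + (¼)*(15 + 0)/(-7)) = 260*√(17 + (¼)*(-⅐)*15) = 260*√(17 - 15/28) = 260*√(461/28) = 260*(√3227/14) = 130*√3227/7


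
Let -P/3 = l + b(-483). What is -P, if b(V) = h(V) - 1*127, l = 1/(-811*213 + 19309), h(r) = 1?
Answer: -57998055/153434 ≈ -378.00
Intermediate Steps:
l = -1/153434 (l = 1/(-172743 + 19309) = 1/(-153434) = -1/153434 ≈ -6.5175e-6)
b(V) = -126 (b(V) = 1 - 1*127 = 1 - 127 = -126)
P = 57998055/153434 (P = -3*(-1/153434 - 126) = -3*(-19332685/153434) = 57998055/153434 ≈ 378.00)
-P = -1*57998055/153434 = -57998055/153434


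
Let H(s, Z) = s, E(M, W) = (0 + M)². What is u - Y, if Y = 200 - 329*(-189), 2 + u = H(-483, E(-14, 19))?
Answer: -62866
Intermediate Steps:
E(M, W) = M²
u = -485 (u = -2 - 483 = -485)
Y = 62381 (Y = 200 + 62181 = 62381)
u - Y = -485 - 1*62381 = -485 - 62381 = -62866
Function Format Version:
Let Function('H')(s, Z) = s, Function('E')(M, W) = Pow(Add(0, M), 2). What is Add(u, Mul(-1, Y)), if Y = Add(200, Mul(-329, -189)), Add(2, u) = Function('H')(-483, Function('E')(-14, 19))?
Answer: -62866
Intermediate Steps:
Function('E')(M, W) = Pow(M, 2)
u = -485 (u = Add(-2, -483) = -485)
Y = 62381 (Y = Add(200, 62181) = 62381)
Add(u, Mul(-1, Y)) = Add(-485, Mul(-1, 62381)) = Add(-485, -62381) = -62866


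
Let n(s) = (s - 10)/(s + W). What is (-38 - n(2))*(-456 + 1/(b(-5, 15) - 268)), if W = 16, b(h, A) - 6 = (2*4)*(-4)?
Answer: 22656985/1323 ≈ 17125.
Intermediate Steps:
b(h, A) = -26 (b(h, A) = 6 + (2*4)*(-4) = 6 + 8*(-4) = 6 - 32 = -26)
n(s) = (-10 + s)/(16 + s) (n(s) = (s - 10)/(s + 16) = (-10 + s)/(16 + s))
(-38 - n(2))*(-456 + 1/(b(-5, 15) - 268)) = (-38 - (-10 + 2)/(16 + 2))*(-456 + 1/(-26 - 268)) = (-38 - (-8)/18)*(-456 + 1/(-294)) = (-38 - (-8)/18)*(-456 - 1/294) = (-38 - 1*(-4/9))*(-134065/294) = (-38 + 4/9)*(-134065/294) = -338/9*(-134065/294) = 22656985/1323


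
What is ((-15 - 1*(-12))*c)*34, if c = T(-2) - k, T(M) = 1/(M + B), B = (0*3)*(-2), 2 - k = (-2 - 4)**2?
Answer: -3417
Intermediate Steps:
k = -34 (k = 2 - (-2 - 4)**2 = 2 - 1*(-6)**2 = 2 - 1*36 = 2 - 36 = -34)
B = 0 (B = 0*(-2) = 0)
T(M) = 1/M (T(M) = 1/(M + 0) = 1/M)
c = 67/2 (c = 1/(-2) - 1*(-34) = -1/2 + 34 = 67/2 ≈ 33.500)
((-15 - 1*(-12))*c)*34 = ((-15 - 1*(-12))*(67/2))*34 = ((-15 + 12)*(67/2))*34 = -3*67/2*34 = -201/2*34 = -3417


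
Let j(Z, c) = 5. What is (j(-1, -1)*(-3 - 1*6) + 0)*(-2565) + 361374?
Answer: 476799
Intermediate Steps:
(j(-1, -1)*(-3 - 1*6) + 0)*(-2565) + 361374 = (5*(-3 - 1*6) + 0)*(-2565) + 361374 = (5*(-3 - 6) + 0)*(-2565) + 361374 = (5*(-9) + 0)*(-2565) + 361374 = (-45 + 0)*(-2565) + 361374 = -45*(-2565) + 361374 = 115425 + 361374 = 476799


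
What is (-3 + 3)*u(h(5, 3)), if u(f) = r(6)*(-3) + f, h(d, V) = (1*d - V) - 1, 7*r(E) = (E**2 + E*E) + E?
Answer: 0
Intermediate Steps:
r(E) = E/7 + 2*E**2/7 (r(E) = ((E**2 + E*E) + E)/7 = ((E**2 + E**2) + E)/7 = (2*E**2 + E)/7 = (E + 2*E**2)/7 = E/7 + 2*E**2/7)
h(d, V) = -1 + d - V (h(d, V) = (d - V) - 1 = -1 + d - V)
u(f) = -234/7 + f (u(f) = ((1/7)*6*(1 + 2*6))*(-3) + f = ((1/7)*6*(1 + 12))*(-3) + f = ((1/7)*6*13)*(-3) + f = (78/7)*(-3) + f = -234/7 + f)
(-3 + 3)*u(h(5, 3)) = (-3 + 3)*(-234/7 + (-1 + 5 - 1*3)) = 0*(-234/7 + (-1 + 5 - 3)) = 0*(-234/7 + 1) = 0*(-227/7) = 0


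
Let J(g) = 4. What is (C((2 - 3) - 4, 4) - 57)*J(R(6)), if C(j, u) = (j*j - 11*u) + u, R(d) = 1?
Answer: -288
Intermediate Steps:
C(j, u) = j² - 10*u (C(j, u) = (j² - 11*u) + u = j² - 10*u)
(C((2 - 3) - 4, 4) - 57)*J(R(6)) = ((((2 - 3) - 4)² - 10*4) - 57)*4 = (((-1 - 4)² - 40) - 57)*4 = (((-5)² - 40) - 57)*4 = ((25 - 40) - 57)*4 = (-15 - 57)*4 = -72*4 = -288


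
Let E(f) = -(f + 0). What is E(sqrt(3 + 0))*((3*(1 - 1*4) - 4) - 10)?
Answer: 23*sqrt(3) ≈ 39.837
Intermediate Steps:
E(f) = -f
E(sqrt(3 + 0))*((3*(1 - 1*4) - 4) - 10) = (-sqrt(3 + 0))*((3*(1 - 1*4) - 4) - 10) = (-sqrt(3))*((3*(1 - 4) - 4) - 10) = (-sqrt(3))*((3*(-3) - 4) - 10) = (-sqrt(3))*((-9 - 4) - 10) = (-sqrt(3))*(-13 - 10) = -sqrt(3)*(-23) = 23*sqrt(3)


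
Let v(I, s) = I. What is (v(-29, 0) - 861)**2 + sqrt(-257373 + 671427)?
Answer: 792100 + 3*sqrt(46006) ≈ 7.9274e+5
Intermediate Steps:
(v(-29, 0) - 861)**2 + sqrt(-257373 + 671427) = (-29 - 861)**2 + sqrt(-257373 + 671427) = (-890)**2 + sqrt(414054) = 792100 + 3*sqrt(46006)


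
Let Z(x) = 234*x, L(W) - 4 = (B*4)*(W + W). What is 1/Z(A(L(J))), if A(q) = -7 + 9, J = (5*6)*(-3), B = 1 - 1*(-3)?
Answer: 1/468 ≈ 0.0021368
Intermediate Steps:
B = 4 (B = 1 + 3 = 4)
J = -90 (J = 30*(-3) = -90)
L(W) = 4 + 32*W (L(W) = 4 + (4*4)*(W + W) = 4 + 16*(2*W) = 4 + 32*W)
A(q) = 2
1/Z(A(L(J))) = 1/(234*2) = 1/468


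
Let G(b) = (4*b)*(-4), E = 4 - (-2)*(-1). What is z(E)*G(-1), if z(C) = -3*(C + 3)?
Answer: -240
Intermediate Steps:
E = 2 (E = 4 - 1*2 = 4 - 2 = 2)
G(b) = -16*b
z(C) = -9 - 3*C (z(C) = -3*(3 + C) = -9 - 3*C)
z(E)*G(-1) = (-9 - 3*2)*(-16*(-1)) = (-9 - 6)*16 = -15*16 = -240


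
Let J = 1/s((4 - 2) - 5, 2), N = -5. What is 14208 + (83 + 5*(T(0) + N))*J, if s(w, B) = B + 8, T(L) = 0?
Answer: 71069/5 ≈ 14214.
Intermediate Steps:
s(w, B) = 8 + B
J = 1/10 (J = 1/(8 + 2) = 1/10 ≈ 0.10000)
14208 + (83 + 5*(T(0) + N))*J = 14208 + (83 + 5*(0 - 5))*(1/10) = 14208 + (83 + 5*(-5))*(1/10) = 14208 + (83 - 25)*(1/10) = 14208 + 58*(1/10) = 14208 + 29/5 = 71069/5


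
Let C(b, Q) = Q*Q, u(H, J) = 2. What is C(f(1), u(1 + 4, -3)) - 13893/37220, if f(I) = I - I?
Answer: 134987/37220 ≈ 3.6267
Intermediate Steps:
f(I) = 0
C(b, Q) = Q²
C(f(1), u(1 + 4, -3)) - 13893/37220 = 2² - 13893/37220 = 4 - 13893*1/37220 = 4 - 13893/37220 = 134987/37220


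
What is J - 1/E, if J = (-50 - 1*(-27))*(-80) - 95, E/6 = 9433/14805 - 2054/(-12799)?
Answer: 527423942065/302284874 ≈ 1744.8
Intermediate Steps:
E = 302284874/63163065 (E = 6*(9433/14805 - 2054/(-12799)) = 6*(9433*(1/14805) - 2054*(-1/12799)) = 6*(9433/14805 + 2054/12799) = 6*(151142437/189489195) = 302284874/63163065 ≈ 4.7858)
J = 1745 (J = (-50 + 27)*(-80) - 95 = -23*(-80) - 95 = 1840 - 95 = 1745)
J - 1/E = 1745 - 1/302284874/63163065 = 1745 - 1*63163065/302284874 = 1745 - 63163065/302284874 = 527423942065/302284874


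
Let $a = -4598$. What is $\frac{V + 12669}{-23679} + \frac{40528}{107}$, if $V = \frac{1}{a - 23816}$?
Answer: $\frac{27229333080713}{71991216342} \approx 378.23$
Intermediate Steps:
$V = - \frac{1}{28414}$ ($V = \frac{1}{-4598 - 23816} = \frac{1}{-28414} = - \frac{1}{28414} \approx -3.5194 \cdot 10^{-5}$)
$\frac{V + 12669}{-23679} + \frac{40528}{107} = \frac{- \frac{1}{28414} + 12669}{-23679} + \frac{40528}{107} = \frac{359976965}{28414} \left(- \frac{1}{23679}\right) + 40528 \cdot \frac{1}{107} = - \frac{359976965}{672815106} + \frac{40528}{107} = \frac{27229333080713}{71991216342}$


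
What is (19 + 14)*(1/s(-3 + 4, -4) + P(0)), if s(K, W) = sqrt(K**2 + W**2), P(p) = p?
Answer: 33*sqrt(17)/17 ≈ 8.0037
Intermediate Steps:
(19 + 14)*(1/s(-3 + 4, -4) + P(0)) = (19 + 14)*(1/(sqrt((-3 + 4)**2 + (-4)**2)) + 0) = 33*(1/(sqrt(1**2 + 16)) + 0) = 33*(1/(sqrt(1 + 16)) + 0) = 33*(1/(sqrt(17)) + 0) = 33*(sqrt(17)/17 + 0) = 33*(sqrt(17)/17) = 33*sqrt(17)/17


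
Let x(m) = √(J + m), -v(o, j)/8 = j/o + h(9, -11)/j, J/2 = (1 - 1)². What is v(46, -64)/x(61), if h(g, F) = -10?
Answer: 909*√61/5612 ≈ 1.2651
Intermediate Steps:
J = 0 (J = 2*(1 - 1)² = 2*0² = 2*0 = 0)
v(o, j) = 80/j - 8*j/o (v(o, j) = -8*(j/o - 10/j) = -8*(-10/j + j/o) = 80/j - 8*j/o)
x(m) = √m (x(m) = √(0 + m) = √m)
v(46, -64)/x(61) = (80/(-64) - 8*(-64)/46)/(√61) = (80*(-1/64) - 8*(-64)*1/46)*(√61/61) = (-5/4 + 256/23)*(√61/61) = 909*(√61/61)/92 = 909*√61/5612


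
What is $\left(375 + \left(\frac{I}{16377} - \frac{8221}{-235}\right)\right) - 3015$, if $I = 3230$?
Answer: $- \frac{10024896433}{3848595} \approx -2604.8$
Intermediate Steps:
$\left(375 + \left(\frac{I}{16377} - \frac{8221}{-235}\right)\right) - 3015 = \left(375 + \left(\frac{3230}{16377} - \frac{8221}{-235}\right)\right) - 3015 = \left(375 + \left(3230 \cdot \frac{1}{16377} - - \frac{8221}{235}\right)\right) - 3015 = \left(375 + \left(\frac{3230}{16377} + \frac{8221}{235}\right)\right) - 3015 = \left(375 + \frac{135394367}{3848595}\right) - 3015 = \frac{1578617492}{3848595} - 3015 = - \frac{10024896433}{3848595}$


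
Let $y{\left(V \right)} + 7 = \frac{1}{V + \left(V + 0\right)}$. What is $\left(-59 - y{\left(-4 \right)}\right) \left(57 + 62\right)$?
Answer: $- \frac{49385}{8} \approx -6173.1$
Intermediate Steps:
$y{\left(V \right)} = -7 + \frac{1}{2 V}$ ($y{\left(V \right)} = -7 + \frac{1}{V + \left(V + 0\right)} = -7 + \frac{1}{V + V} = -7 + \frac{1}{2 V}$)
$\left(-59 - y{\left(-4 \right)}\right) \left(57 + 62\right) = \left(-59 - \left(-7 + \frac{1}{2 \left(-4\right)}\right)\right) \left(57 + 62\right) = \left(-59 - \left(-7 + \frac{1}{2} \left(- \frac{1}{4}\right)\right)\right) 119 = \left(-59 - \left(-7 - \frac{1}{8}\right)\right) 119 = \left(-59 - - \frac{57}{8}\right) 119 = \left(-59 + \frac{57}{8}\right) 119 = \left(- \frac{415}{8}\right) 119 = - \frac{49385}{8}$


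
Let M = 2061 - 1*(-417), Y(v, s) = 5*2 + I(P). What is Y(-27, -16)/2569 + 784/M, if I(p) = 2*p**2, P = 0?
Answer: 145634/454713 ≈ 0.32028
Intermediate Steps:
Y(v, s) = 10 (Y(v, s) = 5*2 + 2*0**2 = 10 + 2*0 = 10 + 0 = 10)
M = 2478 (M = 2061 + 417 = 2478)
Y(-27, -16)/2569 + 784/M = 10/2569 + 784/2478 = 10*(1/2569) + 784*(1/2478) = 10/2569 + 56/177 = 145634/454713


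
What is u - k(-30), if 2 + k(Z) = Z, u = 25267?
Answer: 25299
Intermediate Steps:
k(Z) = -2 + Z
u - k(-30) = 25267 - (-2 - 30) = 25267 - 1*(-32) = 25267 + 32 = 25299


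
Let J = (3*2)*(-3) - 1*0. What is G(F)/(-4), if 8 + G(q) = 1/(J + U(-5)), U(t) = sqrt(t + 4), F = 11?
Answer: 1309/650 + I/1300 ≈ 2.0138 + 0.00076923*I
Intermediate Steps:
U(t) = sqrt(4 + t)
J = -18 (J = 6*(-3) + 0 = -18 + 0 = -18)
G(q) = -8 + (-18 - I)/325 (G(q) = -8 + 1/(-18 + sqrt(4 - 5)) = -8 + 1/(-18 + sqrt(-1)) = -8 + 1/(-18 + I) = -8 + (-18 - I)/325)
G(F)/(-4) = (-2618/325 - I/325)/(-4) = -(-2618/325 - I/325)/4 = 1309/650 + I/1300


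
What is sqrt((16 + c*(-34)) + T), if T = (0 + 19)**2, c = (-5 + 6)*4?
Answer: sqrt(241) ≈ 15.524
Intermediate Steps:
c = 4 (c = 1*4 = 4)
T = 361 (T = 19**2 = 361)
sqrt((16 + c*(-34)) + T) = sqrt((16 + 4*(-34)) + 361) = sqrt((16 - 136) + 361) = sqrt(-120 + 361) = sqrt(241)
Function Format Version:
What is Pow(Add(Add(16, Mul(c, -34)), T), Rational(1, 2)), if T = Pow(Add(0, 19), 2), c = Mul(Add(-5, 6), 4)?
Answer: Pow(241, Rational(1, 2)) ≈ 15.524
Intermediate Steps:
c = 4 (c = Mul(1, 4) = 4)
T = 361 (T = Pow(19, 2) = 361)
Pow(Add(Add(16, Mul(c, -34)), T), Rational(1, 2)) = Pow(Add(Add(16, Mul(4, -34)), 361), Rational(1, 2)) = Pow(Add(Add(16, -136), 361), Rational(1, 2)) = Pow(Add(-120, 361), Rational(1, 2)) = Pow(241, Rational(1, 2))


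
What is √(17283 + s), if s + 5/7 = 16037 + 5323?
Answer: 4*√118342/7 ≈ 196.58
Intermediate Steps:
s = 149515/7 (s = -5/7 + (16037 + 5323) = -5/7 + 21360 = 149515/7 ≈ 21359.)
√(17283 + s) = √(17283 + 149515/7) = √(270496/7) = 4*√118342/7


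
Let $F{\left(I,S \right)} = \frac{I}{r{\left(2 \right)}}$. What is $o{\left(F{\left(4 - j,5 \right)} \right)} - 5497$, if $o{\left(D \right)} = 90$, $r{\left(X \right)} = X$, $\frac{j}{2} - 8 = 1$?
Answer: $-5407$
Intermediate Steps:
$j = 18$ ($j = 16 + 2 \cdot 1 = 16 + 2 = 18$)
$F{\left(I,S \right)} = \frac{I}{2}$
$o{\left(F{\left(4 - j,5 \right)} \right)} - 5497 = 90 - 5497 = -5407$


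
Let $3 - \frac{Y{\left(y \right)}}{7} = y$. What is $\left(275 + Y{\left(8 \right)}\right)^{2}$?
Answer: $57600$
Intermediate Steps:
$Y{\left(y \right)} = 21 - 7 y$
$\left(275 + Y{\left(8 \right)}\right)^{2} = \left(275 + \left(21 - 56\right)\right)^{2} = \left(275 - 35\right)^{2} = 240^{2} = 57600$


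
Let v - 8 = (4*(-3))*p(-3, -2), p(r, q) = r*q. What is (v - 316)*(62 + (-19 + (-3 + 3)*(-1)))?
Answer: -16340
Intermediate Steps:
p(r, q) = q*r
v = -64 (v = 8 + (4*(-3))*(-2*(-3)) = 8 - 12*6 = 8 - 72 = -64)
(v - 316)*(62 + (-19 + (-3 + 3)*(-1))) = (-64 - 316)*(62 + (-19 + (-3 + 3)*(-1))) = -380*(62 + (-19 + 0*(-1))) = -380*(62 + (-19 + 0)) = -380*(62 - 19) = -380*43 = -16340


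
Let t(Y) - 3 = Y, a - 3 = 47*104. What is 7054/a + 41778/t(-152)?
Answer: -203285152/728759 ≈ -278.95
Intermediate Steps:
a = 4891 (a = 3 + 47*104 = 3 + 4888 = 4891)
t(Y) = 3 + Y
7054/a + 41778/t(-152) = 7054/4891 + 41778/(3 - 152) = 7054*(1/4891) + 41778/(-149) = 7054/4891 + 41778*(-1/149) = 7054/4891 - 41778/149 = -203285152/728759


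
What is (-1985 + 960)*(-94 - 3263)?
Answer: 3440925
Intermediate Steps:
(-1985 + 960)*(-94 - 3263) = -1025*(-3357) = 3440925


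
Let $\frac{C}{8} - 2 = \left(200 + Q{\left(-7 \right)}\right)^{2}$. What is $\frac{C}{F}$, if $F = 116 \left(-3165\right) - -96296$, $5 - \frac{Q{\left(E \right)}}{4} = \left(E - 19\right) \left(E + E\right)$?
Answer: $- \frac{3055396}{67711} \approx -45.124$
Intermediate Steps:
$Q{\left(E \right)} = 20 - 8 E \left(-19 + E\right)$ ($Q{\left(E \right)} = 20 - 4 \left(E - 19\right) \left(E + E\right) = 20 - 4 \left(-19 + E\right) 2 E = 20 - 4 \cdot 2 E \left(-19 + E\right) = 20 - 8 E \left(-19 + E\right)$)
$C = 12221584$ ($C = 16 + 8 \left(200 + \left(20 - 8 \left(-7\right)^{2} + 152 \left(-7\right)\right)\right)^{2} = 16 + 8 \left(200 - 1436\right)^{2} = 16 + 8 \left(-1236\right)^{2} = 16 + 8 \cdot 1527696 = 16 + 12221568 = 12221584$)
$F = -270844$ ($F = -367140 + 96296 = -270844$)
$\frac{C}{F} = \frac{12221584}{-270844} = 12221584 \left(- \frac{1}{270844}\right) = - \frac{3055396}{67711}$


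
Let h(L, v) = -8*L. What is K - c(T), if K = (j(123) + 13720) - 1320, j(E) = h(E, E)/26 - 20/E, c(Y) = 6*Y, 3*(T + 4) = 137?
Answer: 19367074/1599 ≈ 12112.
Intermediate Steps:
T = 125/3 (T = -4 + (1/3)*137 = -4 + 137/3 = 125/3 ≈ 41.667)
j(E) = -20/E - 4*E/13 (j(E) = -8*E/26 - 20/E = -8*E*(1/26) - 20/E = -4*E/13 - 20/E = -20/E - 4*E/13)
K = 19766824/1599 (K = ((-20/123 - 4/13*123) + 13720) - 1320 = ((-20*1/123 - 492/13) + 13720) - 1320 = ((-20/123 - 492/13) + 13720) - 1320 = (-60776/1599 + 13720) - 1320 = 21877504/1599 - 1320 = 19766824/1599 ≈ 12362.)
K - c(T) = 19766824/1599 - 6*125/3 = 19766824/1599 - 1*250 = 19766824/1599 - 250 = 19367074/1599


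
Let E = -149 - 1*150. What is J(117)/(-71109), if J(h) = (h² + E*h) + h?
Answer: 2353/7901 ≈ 0.29781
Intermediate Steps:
E = -299 (E = -149 - 150 = -299)
J(h) = h² - 298*h (J(h) = (h² - 299*h) + h = h² - 298*h)
J(117)/(-71109) = (117*(-298 + 117))/(-71109) = (117*(-181))*(-1/71109) = -21177*(-1/71109) = 2353/7901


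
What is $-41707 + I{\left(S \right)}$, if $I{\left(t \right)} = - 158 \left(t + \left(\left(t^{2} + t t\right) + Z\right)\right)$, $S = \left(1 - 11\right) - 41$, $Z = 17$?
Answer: $-858251$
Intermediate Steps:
$S = -51$ ($S = -10 - 41 = -51$)
$I{\left(t \right)} = -2686 - 316 t^{2} - 158 t$ ($I{\left(t \right)} = - 158 \left(t + \left(\left(t^{2} + t t\right) + 17\right)\right) = - 158 \left(t + \left(\left(t^{2} + t^{2}\right) + 17\right)\right) = - 158 \left(t + \left(2 t^{2} + 17\right)\right) = - 158 \left(t + \left(17 + 2 t^{2}\right)\right) = - 158 \left(17 + t + 2 t^{2}\right) = -2686 - 316 t^{2} - 158 t$)
$-41707 + I{\left(S \right)} = -41707 - \left(-5372 + 821916\right) = -41707 - 816544 = -858251$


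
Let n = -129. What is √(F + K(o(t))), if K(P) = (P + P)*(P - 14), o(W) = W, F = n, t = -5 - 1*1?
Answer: √111 ≈ 10.536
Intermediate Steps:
t = -6 (t = -5 - 1 = -6)
F = -129
K(P) = 2*P*(-14 + P) (K(P) = (2*P)*(-14 + P) = 2*P*(-14 + P))
√(F + K(o(t))) = √(-129 + 2*(-6)*(-14 - 6)) = √(-129 + 2*(-6)*(-20)) = √(-129 + 240) = √111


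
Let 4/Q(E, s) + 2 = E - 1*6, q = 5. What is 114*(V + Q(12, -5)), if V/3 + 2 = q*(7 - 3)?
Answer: 6270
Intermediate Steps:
Q(E, s) = 4/(-8 + E) (Q(E, s) = 4/(-2 + (E - 1*6)) = 4/(-2 + (E - 6)) = 4/(-2 + (-6 + E)) = 4/(-8 + E))
V = 54 (V = -6 + 3*(5*(7 - 3)) = -6 + 3*(5*4) = -6 + 3*20 = -6 + 60 = 54)
114*(V + Q(12, -5)) = 114*(54 + 4/(-8 + 12)) = 114*(54 + 4/4) = 114*(54 + 4*(1/4)) = 114*(54 + 1) = 114*55 = 6270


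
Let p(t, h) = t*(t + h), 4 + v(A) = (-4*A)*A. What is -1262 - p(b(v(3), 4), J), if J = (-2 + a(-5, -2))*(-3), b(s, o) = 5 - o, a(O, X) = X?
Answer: -1275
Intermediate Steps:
v(A) = -4 - 4*A**2 (v(A) = -4 + (-4*A)*A = -4 - 4*A**2)
J = 12 (J = (-2 - 2)*(-3) = -4*(-3) = 12)
p(t, h) = t*(h + t)
-1262 - p(b(v(3), 4), J) = -1262 - (5 - 1*4)*(12 + (5 - 1*4)) = -1262 - (5 - 4)*(12 + (5 - 4)) = -1262 - (12 + 1) = -1262 - 13 = -1275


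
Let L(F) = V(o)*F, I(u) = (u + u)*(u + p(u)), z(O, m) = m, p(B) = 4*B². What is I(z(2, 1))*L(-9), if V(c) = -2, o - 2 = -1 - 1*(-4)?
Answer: 180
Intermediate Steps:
o = 5 (o = 2 + (-1 - 1*(-4)) = 2 + (-1 + 4) = 2 + 3 = 5)
I(u) = 2*u*(u + 4*u²) (I(u) = (u + u)*(u + 4*u²) = (2*u)*(u + 4*u²) = 2*u*(u + 4*u²))
L(F) = -2*F
I(z(2, 1))*L(-9) = (1²*(2 + 8*1))*(-2*(-9)) = (1*(2 + 8))*18 = (1*10)*18 = 10*18 = 180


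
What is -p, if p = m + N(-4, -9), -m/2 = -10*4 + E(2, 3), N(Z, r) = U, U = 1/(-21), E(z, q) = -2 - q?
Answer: -1889/21 ≈ -89.952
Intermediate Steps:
U = -1/21 ≈ -0.047619
N(Z, r) = -1/21
m = 90 (m = -2*(-10*4 + (-2 - 1*3)) = -2*(-40 + (-2 - 3)) = -2*(-40 - 5) = -2*(-45) = 90)
p = 1889/21 (p = 90 - 1/21 = 1889/21 ≈ 89.952)
-p = -1*1889/21 = -1889/21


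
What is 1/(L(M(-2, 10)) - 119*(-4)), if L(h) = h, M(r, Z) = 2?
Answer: 1/478 ≈ 0.0020920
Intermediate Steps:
1/(L(M(-2, 10)) - 119*(-4)) = 1/(2 - 119*(-4)) = 1/(2 + 476) = 1/478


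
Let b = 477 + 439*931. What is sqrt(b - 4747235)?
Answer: I*sqrt(4338049) ≈ 2082.8*I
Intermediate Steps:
b = 409186 (b = 477 + 408709 = 409186)
sqrt(b - 4747235) = sqrt(409186 - 4747235) = sqrt(-4338049) = I*sqrt(4338049)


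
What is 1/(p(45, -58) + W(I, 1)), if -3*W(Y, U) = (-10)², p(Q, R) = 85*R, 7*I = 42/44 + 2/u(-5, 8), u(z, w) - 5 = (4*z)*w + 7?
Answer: -3/14890 ≈ -0.00020148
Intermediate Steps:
u(z, w) = 12 + 4*w*z (u(z, w) = 5 + ((4*z)*w + 7) = 5 + (4*w*z + 7) = 5 + (7 + 4*w*z) = 12 + 4*w*z)
I = 383/2849 (I = (42/44 + 2/(12 + 4*8*(-5)))/7 = (42*(1/44) + 2/(12 - 160))/7 = (21/22 + 2/(-148))/7 = (21/22 + 2*(-1/148))/7 = (21/22 - 1/74)/7 = (⅐)*(383/407) = 383/2849 ≈ 0.13443)
W(Y, U) = -100/3 (W(Y, U) = -⅓*(-10)² = -⅓*100 = -100/3)
1/(p(45, -58) + W(I, 1)) = 1/(85*(-58) - 100/3) = 1/(-4930 - 100/3) = 1/(-14890/3) = -3/14890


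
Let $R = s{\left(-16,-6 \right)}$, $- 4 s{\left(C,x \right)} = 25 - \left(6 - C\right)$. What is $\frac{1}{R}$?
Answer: $- \frac{4}{3} \approx -1.3333$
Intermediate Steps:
$s{\left(C,x \right)} = - \frac{19}{4} - \frac{C}{4}$ ($s{\left(C,x \right)} = - \frac{25 - \left(6 - C\right)}{4} = - \frac{25 + \left(-6 + C\right)}{4} = - \frac{19 + C}{4} = - \frac{19}{4} - \frac{C}{4}$)
$R = - \frac{3}{4}$ ($R = - \frac{19}{4} - -4 = - \frac{19}{4} + 4 = - \frac{3}{4} \approx -0.75$)
$\frac{1}{R} = \frac{1}{- \frac{3}{4}} = - \frac{4}{3}$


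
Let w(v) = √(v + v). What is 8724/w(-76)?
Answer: -2181*I*√38/19 ≈ -707.61*I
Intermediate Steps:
w(v) = √2*√v (w(v) = √(2*v) = √2*√v)
8724/w(-76) = 8724/((√2*√(-76))) = 8724/((√2*(2*I*√19))) = 8724/((2*I*√38)) = 8724*(-I*√38/76) = -2181*I*√38/19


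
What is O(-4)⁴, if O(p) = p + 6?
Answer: 16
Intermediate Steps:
O(p) = 6 + p
O(-4)⁴ = (6 - 4)⁴ = 2⁴ = 16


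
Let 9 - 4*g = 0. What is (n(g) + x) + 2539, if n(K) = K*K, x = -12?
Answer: 40513/16 ≈ 2532.1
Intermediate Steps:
g = 9/4 (g = 9/4 - 1/4*0 = 9/4 + 0 = 9/4 ≈ 2.2500)
n(K) = K**2
(n(g) + x) + 2539 = ((9/4)**2 - 12) + 2539 = (81/16 - 12) + 2539 = -111/16 + 2539 = 40513/16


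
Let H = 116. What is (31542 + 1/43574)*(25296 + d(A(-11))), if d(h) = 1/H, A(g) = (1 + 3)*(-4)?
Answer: 4032985370349733/5054584 ≈ 7.9789e+8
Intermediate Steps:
A(g) = -16 (A(g) = 4*(-4) = -16)
d(h) = 1/116
(31542 + 1/43574)*(25296 + d(A(-11))) = (31542 + 1/43574)*(25296 + 1/116) = (31542 + 1/43574)*(2934337/116) = (1374411109/43574)*(2934337/116) = 4032985370349733/5054584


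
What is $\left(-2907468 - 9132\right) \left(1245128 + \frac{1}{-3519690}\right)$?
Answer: $- \frac{426063205526413180}{117323} \approx -3.6315 \cdot 10^{12}$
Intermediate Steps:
$\left(-2907468 - 9132\right) \left(1245128 + \frac{1}{-3519690}\right) = - 2916600 \left(1245128 - \frac{1}{3519690}\right) = \left(-2916600\right) \frac{4382464570319}{3519690} = - \frac{426063205526413180}{117323}$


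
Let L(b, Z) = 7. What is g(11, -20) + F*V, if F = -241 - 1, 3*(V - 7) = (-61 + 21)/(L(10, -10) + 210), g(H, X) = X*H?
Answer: -1236334/651 ≈ -1899.1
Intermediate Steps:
g(H, X) = H*X
V = 4517/651 (V = 7 + ((-61 + 21)/(7 + 210))/3 = 7 + (-40/217)/3 = 7 + (-40*1/217)/3 = 7 + (1/3)*(-40/217) = 7 - 40/651 = 4517/651 ≈ 6.9386)
F = -242
g(11, -20) + F*V = 11*(-20) - 242*4517/651 = -220 - 1093114/651 = -1236334/651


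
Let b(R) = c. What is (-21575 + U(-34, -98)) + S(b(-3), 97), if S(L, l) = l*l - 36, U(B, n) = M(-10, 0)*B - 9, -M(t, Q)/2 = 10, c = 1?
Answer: -11531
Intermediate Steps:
M(t, Q) = -20 (M(t, Q) = -2*10 = -20)
b(R) = 1
U(B, n) = -9 - 20*B (U(B, n) = -20*B - 9 = -9 - 20*B)
S(L, l) = -36 + l**2 (S(L, l) = l**2 - 36 = -36 + l**2)
(-21575 + U(-34, -98)) + S(b(-3), 97) = (-21575 + (-9 - 20*(-34))) + (-36 + 97**2) = (-21575 + (-9 + 680)) + (-36 + 9409) = (-21575 + 671) + 9373 = -20904 + 9373 = -11531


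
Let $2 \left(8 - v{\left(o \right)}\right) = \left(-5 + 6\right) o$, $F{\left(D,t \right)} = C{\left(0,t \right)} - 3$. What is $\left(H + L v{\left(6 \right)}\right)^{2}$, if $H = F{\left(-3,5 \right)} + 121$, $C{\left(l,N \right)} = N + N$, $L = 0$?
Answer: $16384$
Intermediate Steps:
$C{\left(l,N \right)} = 2 N$
$F{\left(D,t \right)} = -3 + 2 t$ ($F{\left(D,t \right)} = 2 t - 3 = -3 + 2 t$)
$v{\left(o \right)} = 8 - \frac{o}{2}$ ($v{\left(o \right)} = 8 - \frac{\left(-5 + 6\right) o}{2} = 8 - \frac{1 o}{2} = 8 - \frac{o}{2}$)
$H = 128$ ($H = \left(-3 + 2 \cdot 5\right) + 121 = \left(-3 + 10\right) + 121 = 7 + 121 = 128$)
$\left(H + L v{\left(6 \right)}\right)^{2} = \left(128 + 0 \left(8 - 3\right)\right)^{2} = \left(128 + 0 \cdot 5\right)^{2} = \left(128 + 0\right)^{2} = 128^{2} = 16384$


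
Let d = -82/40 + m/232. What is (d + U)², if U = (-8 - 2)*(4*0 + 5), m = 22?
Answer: 227014489/84100 ≈ 2699.3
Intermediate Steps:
d = -567/290 (d = -82/40 + 22/232 = -82*1/40 + 22*(1/232) = -41/20 + 11/116 = -567/290 ≈ -1.9552)
U = -50 (U = -10*(0 + 5) = -10*5 = -50)
(d + U)² = (-567/290 - 50)² = (-15067/290)² = 227014489/84100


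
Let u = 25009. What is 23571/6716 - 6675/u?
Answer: 6119751/1887196 ≈ 3.2428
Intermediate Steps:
23571/6716 - 6675/u = 23571/6716 - 6675/25009 = 23571*(1/6716) - 6675*1/25009 = 23571/6716 - 75/281 = 6119751/1887196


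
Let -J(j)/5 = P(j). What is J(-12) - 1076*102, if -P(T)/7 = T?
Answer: -110172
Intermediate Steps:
P(T) = -7*T
J(j) = 35*j (J(j) = -(-35)*j = 35*j)
J(-12) - 1076*102 = 35*(-12) - 1076*102 = -420 - 109752 = -110172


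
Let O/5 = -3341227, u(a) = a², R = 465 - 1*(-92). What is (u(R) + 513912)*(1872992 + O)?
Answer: -12224897968023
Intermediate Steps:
R = 557 (R = 465 + 92 = 557)
O = -16706135 (O = 5*(-3341227) = -16706135)
(u(R) + 513912)*(1872992 + O) = (557² + 513912)*(1872992 - 16706135) = (310249 + 513912)*(-14833143) = 824161*(-14833143) = -12224897968023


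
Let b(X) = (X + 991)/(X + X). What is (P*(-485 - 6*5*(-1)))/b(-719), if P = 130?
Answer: 21264425/68 ≈ 3.1271e+5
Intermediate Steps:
b(X) = (991 + X)/(2*X) (b(X) = (991 + X)/((2*X)) = (991 + X)*(1/(2*X)) = (991 + X)/(2*X))
(P*(-485 - 6*5*(-1)))/b(-719) = (130*(-485 - 6*5*(-1)))/(((1/2)*(991 - 719)/(-719))) = (130*(-485 - 30*(-1)))/(((1/2)*(-1/719)*272)) = (130*(-485 + 30))/(-136/719) = (130*(-455))*(-719/136) = -59150*(-719/136) = 21264425/68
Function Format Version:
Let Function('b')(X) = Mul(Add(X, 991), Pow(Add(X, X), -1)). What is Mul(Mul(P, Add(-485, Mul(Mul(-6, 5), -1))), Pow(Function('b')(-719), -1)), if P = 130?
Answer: Rational(21264425, 68) ≈ 3.1271e+5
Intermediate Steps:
Function('b')(X) = Mul(Rational(1, 2), Pow(X, -1), Add(991, X)) (Function('b')(X) = Mul(Add(991, X), Pow(Mul(2, X), -1)) = Mul(Add(991, X), Mul(Rational(1, 2), Pow(X, -1))) = Mul(Rational(1, 2), Pow(X, -1), Add(991, X)))
Mul(Mul(P, Add(-485, Mul(Mul(-6, 5), -1))), Pow(Function('b')(-719), -1)) = Mul(Mul(130, Add(-485, Mul(Mul(-6, 5), -1))), Pow(Mul(Rational(1, 2), Pow(-719, -1), Add(991, -719)), -1)) = Mul(Mul(130, Add(-485, Mul(-30, -1))), Pow(Mul(Rational(1, 2), Rational(-1, 719), 272), -1)) = Mul(Mul(130, Add(-485, 30)), Pow(Rational(-136, 719), -1)) = Mul(Mul(130, -455), Rational(-719, 136)) = Mul(-59150, Rational(-719, 136)) = Rational(21264425, 68)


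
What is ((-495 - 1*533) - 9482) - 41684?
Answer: -52194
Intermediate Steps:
((-495 - 1*533) - 9482) - 41684 = ((-495 - 533) - 9482) - 41684 = (-1028 - 9482) - 41684 = -10510 - 41684 = -52194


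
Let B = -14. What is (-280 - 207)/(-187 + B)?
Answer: 487/201 ≈ 2.4229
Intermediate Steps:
(-280 - 207)/(-187 + B) = (-280 - 207)/(-187 - 14) = -487/(-201) = -487*(-1/201) = 487/201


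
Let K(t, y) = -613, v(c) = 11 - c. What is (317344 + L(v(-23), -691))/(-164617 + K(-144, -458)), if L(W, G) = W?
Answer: -5119/2665 ≈ -1.9208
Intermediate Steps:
(317344 + L(v(-23), -691))/(-164617 + K(-144, -458)) = (317344 + (11 - 1*(-23)))/(-164617 - 613) = (317344 + (11 + 23))/(-165230) = (317344 + 34)*(-1/165230) = 317378*(-1/165230) = -5119/2665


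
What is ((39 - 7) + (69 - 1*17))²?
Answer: 7056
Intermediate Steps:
((39 - 7) + (69 - 1*17))² = (32 + (69 - 17))² = (32 + 52)² = 84² = 7056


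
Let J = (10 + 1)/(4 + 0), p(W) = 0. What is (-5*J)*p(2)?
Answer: 0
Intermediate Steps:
J = 11/4 ≈ 2.7500
(-5*J)*p(2) = -5*11/4*0 = -55/4*0 = 0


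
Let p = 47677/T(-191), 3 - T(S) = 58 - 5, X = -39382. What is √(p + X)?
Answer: I*√4033554/10 ≈ 200.84*I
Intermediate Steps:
T(S) = -50 (T(S) = 3 - (58 - 5) = 3 - 1*53 = 3 - 53 = -50)
p = -47677/50 (p = 47677/(-50) = 47677*(-1/50) = -47677/50 ≈ -953.54)
√(p + X) = √(-47677/50 - 39382) = √(-2016777/50) = I*√4033554/10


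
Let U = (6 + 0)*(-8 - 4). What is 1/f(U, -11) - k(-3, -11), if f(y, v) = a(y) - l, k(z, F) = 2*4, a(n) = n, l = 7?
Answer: -633/79 ≈ -8.0127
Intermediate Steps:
k(z, F) = 8
U = -72 (U = 6*(-12) = -72)
f(y, v) = -7 + y (f(y, v) = y - 1*7 = y - 7 = -7 + y)
1/f(U, -11) - k(-3, -11) = 1/(-7 - 72) - 1*8 = 1/(-79) - 8 = -1/79 - 8 = -633/79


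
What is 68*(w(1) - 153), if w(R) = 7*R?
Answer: -9928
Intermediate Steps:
68*(w(1) - 153) = 68*(7*1 - 153) = 68*(7 - 153) = 68*(-146) = -9928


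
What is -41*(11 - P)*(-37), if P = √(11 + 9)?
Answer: 16687 - 3034*√5 ≈ 9902.8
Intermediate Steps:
P = 2*√5 (P = √20 = 2*√5 ≈ 4.4721)
-41*(11 - P)*(-37) = -41*(11 - 2*√5)*(-37) = (-451 + 82*√5)*(-37) = 16687 - 3034*√5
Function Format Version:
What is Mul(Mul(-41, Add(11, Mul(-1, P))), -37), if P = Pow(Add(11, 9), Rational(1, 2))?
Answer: Add(16687, Mul(-3034, Pow(5, Rational(1, 2)))) ≈ 9902.8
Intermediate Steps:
P = Mul(2, Pow(5, Rational(1, 2))) (P = Pow(20, Rational(1, 2)) = Mul(2, Pow(5, Rational(1, 2))) ≈ 4.4721)
Mul(Mul(-41, Add(11, Mul(-1, P))), -37) = Mul(Mul(-41, Add(11, Mul(-1, Mul(2, Pow(5, Rational(1, 2)))))), -37) = Mul(Mul(-41, Add(11, Mul(-2, Pow(5, Rational(1, 2))))), -37) = Mul(Add(-451, Mul(82, Pow(5, Rational(1, 2)))), -37) = Add(16687, Mul(-3034, Pow(5, Rational(1, 2))))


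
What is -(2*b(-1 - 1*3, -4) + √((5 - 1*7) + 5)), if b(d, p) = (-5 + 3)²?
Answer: -8 - √3 ≈ -9.7321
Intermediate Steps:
b(d, p) = 4 (b(d, p) = (-2)² = 4)
-(2*b(-1 - 1*3, -4) + √((5 - 1*7) + 5)) = -(2*4 + √((5 - 1*7) + 5)) = -(8 + √((5 - 7) + 5)) = -(8 + √(-2 + 5)) = -(8 + √3) = -8 - √3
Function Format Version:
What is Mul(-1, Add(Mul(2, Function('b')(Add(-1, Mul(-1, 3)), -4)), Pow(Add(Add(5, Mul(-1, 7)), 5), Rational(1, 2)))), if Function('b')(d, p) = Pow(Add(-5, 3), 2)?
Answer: Add(-8, Mul(-1, Pow(3, Rational(1, 2)))) ≈ -9.7321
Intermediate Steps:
Function('b')(d, p) = 4 (Function('b')(d, p) = Pow(-2, 2) = 4)
Mul(-1, Add(Mul(2, Function('b')(Add(-1, Mul(-1, 3)), -4)), Pow(Add(Add(5, Mul(-1, 7)), 5), Rational(1, 2)))) = Mul(-1, Add(Mul(2, 4), Pow(Add(Add(5, Mul(-1, 7)), 5), Rational(1, 2)))) = Mul(-1, Add(8, Pow(Add(Add(5, -7), 5), Rational(1, 2)))) = Mul(-1, Add(8, Pow(Add(-2, 5), Rational(1, 2)))) = Mul(-1, Add(8, Pow(3, Rational(1, 2)))) = Add(-8, Mul(-1, Pow(3, Rational(1, 2))))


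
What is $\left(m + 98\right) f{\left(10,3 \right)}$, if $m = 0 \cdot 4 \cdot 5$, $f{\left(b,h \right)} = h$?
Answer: $294$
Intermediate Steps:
$m = 0$ ($m = 0 \cdot 20 = 0$)
$\left(m + 98\right) f{\left(10,3 \right)} = \left(0 + 98\right) 3 = 98 \cdot 3 = 294$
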